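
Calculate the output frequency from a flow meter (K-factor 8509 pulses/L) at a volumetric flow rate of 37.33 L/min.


Frequency = K * Q / 60 (converting L/min to L/s).
f = 8509 * 37.33 / 60
f = 317640.97 / 60
f = 5294.02 Hz

5294.02 Hz


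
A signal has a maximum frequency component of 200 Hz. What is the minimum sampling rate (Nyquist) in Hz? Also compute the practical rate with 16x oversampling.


By Nyquist theorem, fs_min = 2 * fmax.
fs_min = 2 * 200 = 400 Hz
Practical rate = 16 * fs_min = 16 * 400 = 6400 Hz

fs_min = 400 Hz, fs_practical = 6400 Hz


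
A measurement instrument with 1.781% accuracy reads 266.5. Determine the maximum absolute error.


Absolute error = (accuracy% / 100) * reading.
Error = (1.781 / 100) * 266.5
Error = 0.01781 * 266.5
Error = 4.7464

4.7464


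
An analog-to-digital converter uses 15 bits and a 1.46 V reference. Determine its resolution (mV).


The resolution (LSB) of an ADC is Vref / 2^n.
LSB = 1.46 / 2^15
LSB = 1.46 / 32768
LSB = 4.456e-05 V = 0.04455566 mV

0.04455566 mV


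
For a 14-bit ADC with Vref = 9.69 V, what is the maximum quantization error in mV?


The maximum quantization error is +/- LSB/2.
LSB = Vref / 2^n = 9.69 / 16384 = 0.00059143 V
Max error = LSB / 2 = 0.00059143 / 2 = 0.00029572 V
Max error = 0.2957 mV

0.2957 mV


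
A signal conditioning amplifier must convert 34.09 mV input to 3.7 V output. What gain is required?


Gain = Vout / Vin (converting to same units).
G = 3.7 V / 34.09 mV
G = 3700.0 mV / 34.09 mV
G = 108.54

108.54


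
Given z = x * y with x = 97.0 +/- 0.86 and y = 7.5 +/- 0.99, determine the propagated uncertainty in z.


For a product z = x*y, the relative uncertainty is:
uz/z = sqrt((ux/x)^2 + (uy/y)^2)
Relative uncertainties: ux/x = 0.86/97.0 = 0.008866
uy/y = 0.99/7.5 = 0.132
z = 97.0 * 7.5 = 727.5
uz = 727.5 * sqrt(0.008866^2 + 0.132^2) = 96.246

96.246


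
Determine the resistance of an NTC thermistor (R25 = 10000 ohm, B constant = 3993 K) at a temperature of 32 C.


NTC thermistor equation: Rt = R25 * exp(B * (1/T - 1/T25)).
T in Kelvin: 305.15 K, T25 = 298.15 K
1/T - 1/T25 = 1/305.15 - 1/298.15 = -7.694e-05
B * (1/T - 1/T25) = 3993 * -7.694e-05 = -0.3072
Rt = 10000 * exp(-0.3072) = 7354.9 ohm

7354.9 ohm


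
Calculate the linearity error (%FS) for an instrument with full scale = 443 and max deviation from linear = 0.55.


Linearity error = (max deviation / full scale) * 100%.
Linearity = (0.55 / 443) * 100
Linearity = 0.124 %FS

0.124 %FS


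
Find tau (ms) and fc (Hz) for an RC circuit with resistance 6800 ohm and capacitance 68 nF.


Time constant: tau = R * C.
tau = 6800 * 6.80e-08 = 0.0004624 s
tau = 0.4624 ms
Cutoff frequency: fc = 1 / (2*pi*R*C).
fc = 1 / (2*pi*0.0004624) = 344.19 Hz

tau = 0.4624 ms, fc = 344.19 Hz


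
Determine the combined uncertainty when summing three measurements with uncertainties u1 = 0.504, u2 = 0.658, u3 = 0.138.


For a sum of independent quantities, uc = sqrt(u1^2 + u2^2 + u3^2).
uc = sqrt(0.504^2 + 0.658^2 + 0.138^2)
uc = sqrt(0.254016 + 0.432964 + 0.019044)
uc = 0.8403

0.8403


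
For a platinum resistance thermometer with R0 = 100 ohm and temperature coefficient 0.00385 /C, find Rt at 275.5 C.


The RTD equation: Rt = R0 * (1 + alpha * T).
Rt = 100 * (1 + 0.00385 * 275.5)
Rt = 100 * (1 + 1.060675)
Rt = 100 * 2.060675
Rt = 206.067 ohm

206.067 ohm


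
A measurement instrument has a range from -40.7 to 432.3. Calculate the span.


Span = upper range - lower range.
Span = 432.3 - (-40.7)
Span = 473.0

473.0


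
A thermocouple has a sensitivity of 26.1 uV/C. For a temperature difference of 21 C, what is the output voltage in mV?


The thermocouple output V = sensitivity * dT.
V = 26.1 uV/C * 21 C
V = 548.1 uV
V = 0.548 mV

0.548 mV


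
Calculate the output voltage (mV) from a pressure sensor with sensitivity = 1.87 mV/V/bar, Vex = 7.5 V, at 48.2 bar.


Output = sensitivity * Vex * P.
Vout = 1.87 * 7.5 * 48.2
Vout = 14.025 * 48.2
Vout = 676.01 mV

676.01 mV


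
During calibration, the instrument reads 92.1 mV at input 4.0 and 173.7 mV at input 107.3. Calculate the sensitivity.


Sensitivity = (y2 - y1) / (x2 - x1).
S = (173.7 - 92.1) / (107.3 - 4.0)
S = 81.6 / 103.3
S = 0.7899 mV/unit

0.7899 mV/unit


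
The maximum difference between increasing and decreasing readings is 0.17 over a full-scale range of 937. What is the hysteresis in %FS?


Hysteresis = (max difference / full scale) * 100%.
H = (0.17 / 937) * 100
H = 0.018 %FS

0.018 %FS


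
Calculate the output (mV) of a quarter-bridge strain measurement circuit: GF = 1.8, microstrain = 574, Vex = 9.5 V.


Quarter bridge output: Vout = (GF * epsilon * Vex) / 4.
Vout = (1.8 * 574e-6 * 9.5) / 4
Vout = 0.0098154 / 4 V
Vout = 0.00245385 V = 2.4539 mV

2.4539 mV


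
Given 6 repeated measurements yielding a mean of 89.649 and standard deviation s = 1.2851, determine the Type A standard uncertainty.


The standard uncertainty for Type A evaluation is u = s / sqrt(n).
u = 1.2851 / sqrt(6)
u = 1.2851 / 2.4495
u = 0.5246

0.5246


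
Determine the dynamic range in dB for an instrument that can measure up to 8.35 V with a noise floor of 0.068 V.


Dynamic range = 20 * log10(Vmax / Vnoise).
DR = 20 * log10(8.35 / 0.068)
DR = 20 * log10(122.79)
DR = 41.78 dB

41.78 dB


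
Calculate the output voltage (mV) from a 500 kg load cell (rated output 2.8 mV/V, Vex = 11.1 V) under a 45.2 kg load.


Vout = rated_output * Vex * (load / capacity).
Vout = 2.8 * 11.1 * (45.2 / 500)
Vout = 2.8 * 11.1 * 0.0904
Vout = 2.81 mV

2.81 mV


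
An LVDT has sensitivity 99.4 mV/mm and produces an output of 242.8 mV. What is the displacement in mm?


Displacement = Vout / sensitivity.
d = 242.8 / 99.4
d = 2.443 mm

2.443 mm


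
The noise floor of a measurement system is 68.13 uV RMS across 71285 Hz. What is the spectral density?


Noise spectral density = Vrms / sqrt(BW).
NSD = 68.13 / sqrt(71285)
NSD = 68.13 / 266.9925
NSD = 0.2552 uV/sqrt(Hz)

0.2552 uV/sqrt(Hz)


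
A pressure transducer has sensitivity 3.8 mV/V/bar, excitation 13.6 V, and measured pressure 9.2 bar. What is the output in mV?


Output = sensitivity * Vex * P.
Vout = 3.8 * 13.6 * 9.2
Vout = 51.68 * 9.2
Vout = 475.46 mV

475.46 mV


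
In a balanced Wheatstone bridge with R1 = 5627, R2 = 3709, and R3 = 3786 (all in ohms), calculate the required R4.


At balance: R1*R4 = R2*R3, so R4 = R2*R3/R1.
R4 = 3709 * 3786 / 5627
R4 = 14042274 / 5627
R4 = 2495.52 ohm

2495.52 ohm


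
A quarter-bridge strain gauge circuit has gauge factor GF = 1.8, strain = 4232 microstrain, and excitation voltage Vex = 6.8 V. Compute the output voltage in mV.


Quarter bridge output: Vout = (GF * epsilon * Vex) / 4.
Vout = (1.8 * 4232e-6 * 6.8) / 4
Vout = 0.05179968 / 4 V
Vout = 0.01294992 V = 12.9499 mV

12.9499 mV


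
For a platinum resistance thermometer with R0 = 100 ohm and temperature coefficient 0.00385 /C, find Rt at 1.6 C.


The RTD equation: Rt = R0 * (1 + alpha * T).
Rt = 100 * (1 + 0.00385 * 1.6)
Rt = 100 * (1 + 0.00616)
Rt = 100 * 1.00616
Rt = 100.616 ohm

100.616 ohm


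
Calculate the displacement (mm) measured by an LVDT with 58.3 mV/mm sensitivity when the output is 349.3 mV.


Displacement = Vout / sensitivity.
d = 349.3 / 58.3
d = 5.991 mm

5.991 mm


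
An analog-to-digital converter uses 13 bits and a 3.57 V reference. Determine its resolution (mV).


The resolution (LSB) of an ADC is Vref / 2^n.
LSB = 3.57 / 2^13
LSB = 3.57 / 8192
LSB = 0.00043579 V = 0.43579102 mV

0.43579102 mV


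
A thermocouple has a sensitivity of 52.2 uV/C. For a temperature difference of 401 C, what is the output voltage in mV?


The thermocouple output V = sensitivity * dT.
V = 52.2 uV/C * 401 C
V = 20932.2 uV
V = 20.932 mV

20.932 mV


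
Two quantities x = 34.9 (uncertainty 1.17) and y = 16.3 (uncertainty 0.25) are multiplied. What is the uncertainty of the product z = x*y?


For a product z = x*y, the relative uncertainty is:
uz/z = sqrt((ux/x)^2 + (uy/y)^2)
Relative uncertainties: ux/x = 1.17/34.9 = 0.033524
uy/y = 0.25/16.3 = 0.015337
z = 34.9 * 16.3 = 568.9
uz = 568.9 * sqrt(0.033524^2 + 0.015337^2) = 20.972

20.972


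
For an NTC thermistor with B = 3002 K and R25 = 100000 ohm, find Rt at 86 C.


NTC thermistor equation: Rt = R25 * exp(B * (1/T - 1/T25)).
T in Kelvin: 359.15 K, T25 = 298.15 K
1/T - 1/T25 = 1/359.15 - 1/298.15 = -0.00056966
B * (1/T - 1/T25) = 3002 * -0.00056966 = -1.7101
Rt = 100000 * exp(-1.7101) = 18084.2 ohm

18084.2 ohm


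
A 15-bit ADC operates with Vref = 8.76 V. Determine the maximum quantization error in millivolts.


The maximum quantization error is +/- LSB/2.
LSB = Vref / 2^n = 8.76 / 32768 = 0.00026733 V
Max error = LSB / 2 = 0.00026733 / 2 = 0.00013367 V
Max error = 0.1337 mV

0.1337 mV


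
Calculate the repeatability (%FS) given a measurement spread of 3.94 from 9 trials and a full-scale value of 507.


Repeatability = (spread / full scale) * 100%.
R = (3.94 / 507) * 100
R = 0.777 %FS

0.777 %FS


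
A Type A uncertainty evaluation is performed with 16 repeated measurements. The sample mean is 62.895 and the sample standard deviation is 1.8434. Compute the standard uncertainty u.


The standard uncertainty for Type A evaluation is u = s / sqrt(n).
u = 1.8434 / sqrt(16)
u = 1.8434 / 4.0
u = 0.4608

0.4608


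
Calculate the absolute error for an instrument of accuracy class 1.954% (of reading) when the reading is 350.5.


Absolute error = (accuracy% / 100) * reading.
Error = (1.954 / 100) * 350.5
Error = 0.01954 * 350.5
Error = 6.8488

6.8488


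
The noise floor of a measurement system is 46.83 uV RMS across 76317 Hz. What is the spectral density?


Noise spectral density = Vrms / sqrt(BW).
NSD = 46.83 / sqrt(76317)
NSD = 46.83 / 276.2553
NSD = 0.1695 uV/sqrt(Hz)

0.1695 uV/sqrt(Hz)


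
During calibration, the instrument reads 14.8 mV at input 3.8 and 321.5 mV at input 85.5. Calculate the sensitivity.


Sensitivity = (y2 - y1) / (x2 - x1).
S = (321.5 - 14.8) / (85.5 - 3.8)
S = 306.7 / 81.7
S = 3.754 mV/unit

3.754 mV/unit


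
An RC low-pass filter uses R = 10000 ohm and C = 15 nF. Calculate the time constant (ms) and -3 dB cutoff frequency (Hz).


Time constant: tau = R * C.
tau = 10000 * 1.50e-08 = 0.00015 s
tau = 0.15 ms
Cutoff frequency: fc = 1 / (2*pi*R*C).
fc = 1 / (2*pi*0.00015) = 1061.03 Hz

tau = 0.15 ms, fc = 1061.03 Hz


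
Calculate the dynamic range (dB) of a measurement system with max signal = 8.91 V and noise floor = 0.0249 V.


Dynamic range = 20 * log10(Vmax / Vnoise).
DR = 20 * log10(8.91 / 0.0249)
DR = 20 * log10(357.83)
DR = 51.07 dB

51.07 dB


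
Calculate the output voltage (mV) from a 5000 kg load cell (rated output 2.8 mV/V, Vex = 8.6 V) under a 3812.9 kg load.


Vout = rated_output * Vex * (load / capacity).
Vout = 2.8 * 8.6 * (3812.9 / 5000)
Vout = 2.8 * 8.6 * 0.76258
Vout = 18.363 mV

18.363 mV


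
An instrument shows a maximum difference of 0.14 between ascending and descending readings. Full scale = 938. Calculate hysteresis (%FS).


Hysteresis = (max difference / full scale) * 100%.
H = (0.14 / 938) * 100
H = 0.015 %FS

0.015 %FS


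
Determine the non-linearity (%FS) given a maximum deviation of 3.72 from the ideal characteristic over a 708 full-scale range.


Linearity error = (max deviation / full scale) * 100%.
Linearity = (3.72 / 708) * 100
Linearity = 0.525 %FS

0.525 %FS


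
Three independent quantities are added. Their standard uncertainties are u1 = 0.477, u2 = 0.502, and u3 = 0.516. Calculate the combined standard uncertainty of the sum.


For a sum of independent quantities, uc = sqrt(u1^2 + u2^2 + u3^2).
uc = sqrt(0.477^2 + 0.502^2 + 0.516^2)
uc = sqrt(0.227529 + 0.252004 + 0.266256)
uc = 0.8636

0.8636


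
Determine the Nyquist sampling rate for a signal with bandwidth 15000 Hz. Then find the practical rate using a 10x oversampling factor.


By Nyquist theorem, fs_min = 2 * fmax.
fs_min = 2 * 15000 = 30000 Hz
Practical rate = 10 * fs_min = 10 * 30000 = 300000 Hz

fs_min = 30000 Hz, fs_practical = 300000 Hz


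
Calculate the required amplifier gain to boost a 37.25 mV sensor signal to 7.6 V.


Gain = Vout / Vin (converting to same units).
G = 7.6 V / 37.25 mV
G = 7600.0 mV / 37.25 mV
G = 204.03

204.03


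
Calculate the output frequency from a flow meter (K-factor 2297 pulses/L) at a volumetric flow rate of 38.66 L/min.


Frequency = K * Q / 60 (converting L/min to L/s).
f = 2297 * 38.66 / 60
f = 88802.02 / 60
f = 1480.03 Hz

1480.03 Hz


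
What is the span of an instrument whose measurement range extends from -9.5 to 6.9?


Span = upper range - lower range.
Span = 6.9 - (-9.5)
Span = 16.4

16.4


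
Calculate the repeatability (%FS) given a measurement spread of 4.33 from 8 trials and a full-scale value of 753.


Repeatability = (spread / full scale) * 100%.
R = (4.33 / 753) * 100
R = 0.575 %FS

0.575 %FS


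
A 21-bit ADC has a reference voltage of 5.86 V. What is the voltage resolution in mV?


The resolution (LSB) of an ADC is Vref / 2^n.
LSB = 5.86 / 2^21
LSB = 5.86 / 2097152
LSB = 2.79e-06 V = 0.00279427 mV

0.00279427 mV


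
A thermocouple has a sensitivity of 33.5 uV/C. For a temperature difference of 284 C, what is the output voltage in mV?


The thermocouple output V = sensitivity * dT.
V = 33.5 uV/C * 284 C
V = 9514.0 uV
V = 9.514 mV

9.514 mV


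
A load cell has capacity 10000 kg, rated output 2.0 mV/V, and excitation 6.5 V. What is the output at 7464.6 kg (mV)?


Vout = rated_output * Vex * (load / capacity).
Vout = 2.0 * 6.5 * (7464.6 / 10000)
Vout = 2.0 * 6.5 * 0.74646
Vout = 9.704 mV

9.704 mV


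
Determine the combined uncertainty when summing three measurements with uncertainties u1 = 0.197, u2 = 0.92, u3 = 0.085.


For a sum of independent quantities, uc = sqrt(u1^2 + u2^2 + u3^2).
uc = sqrt(0.197^2 + 0.92^2 + 0.085^2)
uc = sqrt(0.038809 + 0.8464 + 0.007225)
uc = 0.9447

0.9447


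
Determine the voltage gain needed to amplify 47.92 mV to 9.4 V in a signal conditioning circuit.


Gain = Vout / Vin (converting to same units).
G = 9.4 V / 47.92 mV
G = 9400.0 mV / 47.92 mV
G = 196.16

196.16


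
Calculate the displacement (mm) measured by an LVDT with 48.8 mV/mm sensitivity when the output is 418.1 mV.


Displacement = Vout / sensitivity.
d = 418.1 / 48.8
d = 8.568 mm

8.568 mm


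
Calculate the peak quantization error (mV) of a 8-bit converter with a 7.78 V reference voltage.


The maximum quantization error is +/- LSB/2.
LSB = Vref / 2^n = 7.78 / 256 = 0.03039063 V
Max error = LSB / 2 = 0.03039063 / 2 = 0.01519531 V
Max error = 15.1953 mV

15.1953 mV


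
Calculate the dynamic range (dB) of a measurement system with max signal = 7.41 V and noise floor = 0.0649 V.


Dynamic range = 20 * log10(Vmax / Vnoise).
DR = 20 * log10(7.41 / 0.0649)
DR = 20 * log10(114.18)
DR = 41.15 dB

41.15 dB


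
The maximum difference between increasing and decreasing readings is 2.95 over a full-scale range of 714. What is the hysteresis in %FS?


Hysteresis = (max difference / full scale) * 100%.
H = (2.95 / 714) * 100
H = 0.413 %FS

0.413 %FS


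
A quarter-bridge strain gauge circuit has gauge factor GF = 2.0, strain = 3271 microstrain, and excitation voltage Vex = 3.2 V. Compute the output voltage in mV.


Quarter bridge output: Vout = (GF * epsilon * Vex) / 4.
Vout = (2.0 * 3271e-6 * 3.2) / 4
Vout = 0.0209344 / 4 V
Vout = 0.0052336 V = 5.2336 mV

5.2336 mV


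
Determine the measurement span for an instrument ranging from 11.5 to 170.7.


Span = upper range - lower range.
Span = 170.7 - (11.5)
Span = 159.2

159.2


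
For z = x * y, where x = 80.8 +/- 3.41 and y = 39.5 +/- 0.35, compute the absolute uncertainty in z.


For a product z = x*y, the relative uncertainty is:
uz/z = sqrt((ux/x)^2 + (uy/y)^2)
Relative uncertainties: ux/x = 3.41/80.8 = 0.042203
uy/y = 0.35/39.5 = 0.008861
z = 80.8 * 39.5 = 3191.6
uz = 3191.6 * sqrt(0.042203^2 + 0.008861^2) = 137.632

137.632


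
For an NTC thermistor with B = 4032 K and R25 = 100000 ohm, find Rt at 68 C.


NTC thermistor equation: Rt = R25 * exp(B * (1/T - 1/T25)).
T in Kelvin: 341.15 K, T25 = 298.15 K
1/T - 1/T25 = 1/341.15 - 1/298.15 = -0.00042275
B * (1/T - 1/T25) = 4032 * -0.00042275 = -1.7045
Rt = 100000 * exp(-1.7045) = 18185.5 ohm

18185.5 ohm


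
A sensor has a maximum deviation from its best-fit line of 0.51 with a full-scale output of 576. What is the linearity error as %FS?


Linearity error = (max deviation / full scale) * 100%.
Linearity = (0.51 / 576) * 100
Linearity = 0.089 %FS

0.089 %FS


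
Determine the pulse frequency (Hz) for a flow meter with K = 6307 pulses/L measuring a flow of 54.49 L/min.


Frequency = K * Q / 60 (converting L/min to L/s).
f = 6307 * 54.49 / 60
f = 343668.43 / 60
f = 5727.81 Hz

5727.81 Hz


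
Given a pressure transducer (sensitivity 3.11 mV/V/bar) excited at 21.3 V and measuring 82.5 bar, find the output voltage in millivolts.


Output = sensitivity * Vex * P.
Vout = 3.11 * 21.3 * 82.5
Vout = 66.243 * 82.5
Vout = 5465.05 mV

5465.05 mV


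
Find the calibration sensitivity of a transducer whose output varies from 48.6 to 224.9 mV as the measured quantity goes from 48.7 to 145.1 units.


Sensitivity = (y2 - y1) / (x2 - x1).
S = (224.9 - 48.6) / (145.1 - 48.7)
S = 176.3 / 96.4
S = 1.8288 mV/unit

1.8288 mV/unit


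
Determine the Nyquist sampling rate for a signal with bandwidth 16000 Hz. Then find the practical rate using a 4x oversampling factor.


By Nyquist theorem, fs_min = 2 * fmax.
fs_min = 2 * 16000 = 32000 Hz
Practical rate = 4 * fs_min = 4 * 32000 = 128000 Hz

fs_min = 32000 Hz, fs_practical = 128000 Hz


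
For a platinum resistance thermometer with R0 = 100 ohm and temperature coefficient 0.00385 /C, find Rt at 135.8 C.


The RTD equation: Rt = R0 * (1 + alpha * T).
Rt = 100 * (1 + 0.00385 * 135.8)
Rt = 100 * (1 + 0.52283)
Rt = 100 * 1.52283
Rt = 152.283 ohm

152.283 ohm


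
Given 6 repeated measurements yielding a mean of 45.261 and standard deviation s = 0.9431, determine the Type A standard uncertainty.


The standard uncertainty for Type A evaluation is u = s / sqrt(n).
u = 0.9431 / sqrt(6)
u = 0.9431 / 2.4495
u = 0.385

0.385


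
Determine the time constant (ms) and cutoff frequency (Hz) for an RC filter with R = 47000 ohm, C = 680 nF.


Time constant: tau = R * C.
tau = 47000 * 6.80e-07 = 0.03196 s
tau = 31.96 ms
Cutoff frequency: fc = 1 / (2*pi*R*C).
fc = 1 / (2*pi*0.03196) = 4.98 Hz

tau = 31.96 ms, fc = 4.98 Hz


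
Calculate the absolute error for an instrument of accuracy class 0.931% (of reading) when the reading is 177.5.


Absolute error = (accuracy% / 100) * reading.
Error = (0.931 / 100) * 177.5
Error = 0.00931 * 177.5
Error = 1.6525

1.6525


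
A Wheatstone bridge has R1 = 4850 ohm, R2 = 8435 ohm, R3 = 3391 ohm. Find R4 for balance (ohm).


At balance: R1*R4 = R2*R3, so R4 = R2*R3/R1.
R4 = 8435 * 3391 / 4850
R4 = 28603085 / 4850
R4 = 5897.54 ohm

5897.54 ohm


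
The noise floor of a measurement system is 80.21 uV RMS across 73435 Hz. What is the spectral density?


Noise spectral density = Vrms / sqrt(BW).
NSD = 80.21 / sqrt(73435)
NSD = 80.21 / 270.9889
NSD = 0.296 uV/sqrt(Hz)

0.296 uV/sqrt(Hz)


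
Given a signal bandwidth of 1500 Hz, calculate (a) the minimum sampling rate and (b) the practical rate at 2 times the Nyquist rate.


By Nyquist theorem, fs_min = 2 * fmax.
fs_min = 2 * 1500 = 3000 Hz
Practical rate = 2 * fs_min = 2 * 3000 = 6000 Hz

fs_min = 3000 Hz, fs_practical = 6000 Hz


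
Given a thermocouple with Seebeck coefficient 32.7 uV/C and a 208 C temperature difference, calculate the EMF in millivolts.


The thermocouple output V = sensitivity * dT.
V = 32.7 uV/C * 208 C
V = 6801.6 uV
V = 6.802 mV

6.802 mV


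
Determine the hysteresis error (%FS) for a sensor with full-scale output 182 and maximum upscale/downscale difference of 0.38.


Hysteresis = (max difference / full scale) * 100%.
H = (0.38 / 182) * 100
H = 0.209 %FS

0.209 %FS


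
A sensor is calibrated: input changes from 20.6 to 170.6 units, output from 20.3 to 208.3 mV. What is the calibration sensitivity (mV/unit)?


Sensitivity = (y2 - y1) / (x2 - x1).
S = (208.3 - 20.3) / (170.6 - 20.6)
S = 188.0 / 150.0
S = 1.2533 mV/unit

1.2533 mV/unit


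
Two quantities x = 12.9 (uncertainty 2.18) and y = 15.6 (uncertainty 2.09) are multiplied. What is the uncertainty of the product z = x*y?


For a product z = x*y, the relative uncertainty is:
uz/z = sqrt((ux/x)^2 + (uy/y)^2)
Relative uncertainties: ux/x = 2.18/12.9 = 0.168992
uy/y = 2.09/15.6 = 0.133974
z = 12.9 * 15.6 = 201.2
uz = 201.2 * sqrt(0.168992^2 + 0.133974^2) = 43.399

43.399


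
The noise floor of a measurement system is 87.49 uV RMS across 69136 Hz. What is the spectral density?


Noise spectral density = Vrms / sqrt(BW).
NSD = 87.49 / sqrt(69136)
NSD = 87.49 / 262.9373
NSD = 0.3327 uV/sqrt(Hz)

0.3327 uV/sqrt(Hz)


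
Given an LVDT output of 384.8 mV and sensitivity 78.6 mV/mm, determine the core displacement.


Displacement = Vout / sensitivity.
d = 384.8 / 78.6
d = 4.896 mm

4.896 mm


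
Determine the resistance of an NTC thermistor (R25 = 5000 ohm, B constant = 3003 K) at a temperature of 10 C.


NTC thermistor equation: Rt = R25 * exp(B * (1/T - 1/T25)).
T in Kelvin: 283.15 K, T25 = 298.15 K
1/T - 1/T25 = 1/283.15 - 1/298.15 = 0.00017768
B * (1/T - 1/T25) = 3003 * 0.00017768 = 0.5336
Rt = 5000 * exp(0.5336) = 8525.1 ohm

8525.1 ohm


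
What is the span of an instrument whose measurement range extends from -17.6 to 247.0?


Span = upper range - lower range.
Span = 247.0 - (-17.6)
Span = 264.6

264.6


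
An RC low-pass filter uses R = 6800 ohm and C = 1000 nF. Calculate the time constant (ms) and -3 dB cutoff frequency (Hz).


Time constant: tau = R * C.
tau = 6800 * 1.00e-06 = 0.0068 s
tau = 6.8 ms
Cutoff frequency: fc = 1 / (2*pi*R*C).
fc = 1 / (2*pi*0.0068) = 23.41 Hz

tau = 6.8 ms, fc = 23.41 Hz


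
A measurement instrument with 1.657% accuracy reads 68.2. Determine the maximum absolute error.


Absolute error = (accuracy% / 100) * reading.
Error = (1.657 / 100) * 68.2
Error = 0.01657 * 68.2
Error = 1.1301

1.1301


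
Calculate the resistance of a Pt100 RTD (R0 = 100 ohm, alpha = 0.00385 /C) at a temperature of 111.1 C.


The RTD equation: Rt = R0 * (1 + alpha * T).
Rt = 100 * (1 + 0.00385 * 111.1)
Rt = 100 * (1 + 0.427735)
Rt = 100 * 1.427735
Rt = 142.773 ohm

142.773 ohm


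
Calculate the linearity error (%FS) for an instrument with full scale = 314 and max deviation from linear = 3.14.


Linearity error = (max deviation / full scale) * 100%.
Linearity = (3.14 / 314) * 100
Linearity = 1.0 %FS

1.0 %FS


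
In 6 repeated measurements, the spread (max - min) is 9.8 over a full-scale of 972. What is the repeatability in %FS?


Repeatability = (spread / full scale) * 100%.
R = (9.8 / 972) * 100
R = 1.008 %FS

1.008 %FS


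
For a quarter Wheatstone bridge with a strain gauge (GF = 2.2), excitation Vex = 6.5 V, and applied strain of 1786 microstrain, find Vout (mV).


Quarter bridge output: Vout = (GF * epsilon * Vex) / 4.
Vout = (2.2 * 1786e-6 * 6.5) / 4
Vout = 0.0255398 / 4 V
Vout = 0.00638495 V = 6.3849 mV

6.3849 mV


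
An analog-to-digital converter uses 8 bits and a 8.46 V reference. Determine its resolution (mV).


The resolution (LSB) of an ADC is Vref / 2^n.
LSB = 8.46 / 2^8
LSB = 8.46 / 256
LSB = 0.03304688 V = 33.046875 mV

33.046875 mV


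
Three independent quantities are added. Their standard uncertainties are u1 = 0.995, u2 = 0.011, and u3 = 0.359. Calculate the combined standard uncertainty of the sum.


For a sum of independent quantities, uc = sqrt(u1^2 + u2^2 + u3^2).
uc = sqrt(0.995^2 + 0.011^2 + 0.359^2)
uc = sqrt(0.990025 + 0.000121 + 0.128881)
uc = 1.0578

1.0578


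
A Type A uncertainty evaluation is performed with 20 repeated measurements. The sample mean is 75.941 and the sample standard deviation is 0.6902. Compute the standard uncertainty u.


The standard uncertainty for Type A evaluation is u = s / sqrt(n).
u = 0.6902 / sqrt(20)
u = 0.6902 / 4.4721
u = 0.1543

0.1543


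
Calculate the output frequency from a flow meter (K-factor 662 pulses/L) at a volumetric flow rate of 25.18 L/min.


Frequency = K * Q / 60 (converting L/min to L/s).
f = 662 * 25.18 / 60
f = 16669.16 / 60
f = 277.82 Hz

277.82 Hz


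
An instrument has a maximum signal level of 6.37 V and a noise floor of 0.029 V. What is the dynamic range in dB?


Dynamic range = 20 * log10(Vmax / Vnoise).
DR = 20 * log10(6.37 / 0.029)
DR = 20 * log10(219.66)
DR = 46.83 dB

46.83 dB


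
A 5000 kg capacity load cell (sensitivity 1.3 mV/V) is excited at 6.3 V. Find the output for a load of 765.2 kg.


Vout = rated_output * Vex * (load / capacity).
Vout = 1.3 * 6.3 * (765.2 / 5000)
Vout = 1.3 * 6.3 * 0.15304
Vout = 1.253 mV

1.253 mV


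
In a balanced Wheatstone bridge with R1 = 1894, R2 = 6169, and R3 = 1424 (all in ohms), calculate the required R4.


At balance: R1*R4 = R2*R3, so R4 = R2*R3/R1.
R4 = 6169 * 1424 / 1894
R4 = 8784656 / 1894
R4 = 4638.15 ohm

4638.15 ohm


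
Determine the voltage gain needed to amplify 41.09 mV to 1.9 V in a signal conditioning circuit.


Gain = Vout / Vin (converting to same units).
G = 1.9 V / 41.09 mV
G = 1900.0 mV / 41.09 mV
G = 46.24

46.24


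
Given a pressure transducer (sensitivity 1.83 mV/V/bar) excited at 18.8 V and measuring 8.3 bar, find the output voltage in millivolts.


Output = sensitivity * Vex * P.
Vout = 1.83 * 18.8 * 8.3
Vout = 34.404 * 8.3
Vout = 285.55 mV

285.55 mV


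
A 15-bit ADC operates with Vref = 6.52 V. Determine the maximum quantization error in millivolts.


The maximum quantization error is +/- LSB/2.
LSB = Vref / 2^n = 6.52 / 32768 = 0.00019897 V
Max error = LSB / 2 = 0.00019897 / 2 = 9.949e-05 V
Max error = 0.0995 mV

0.0995 mV


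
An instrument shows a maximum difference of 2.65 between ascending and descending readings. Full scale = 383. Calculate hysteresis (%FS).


Hysteresis = (max difference / full scale) * 100%.
H = (2.65 / 383) * 100
H = 0.692 %FS

0.692 %FS


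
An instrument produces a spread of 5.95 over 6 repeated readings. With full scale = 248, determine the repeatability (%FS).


Repeatability = (spread / full scale) * 100%.
R = (5.95 / 248) * 100
R = 2.399 %FS

2.399 %FS


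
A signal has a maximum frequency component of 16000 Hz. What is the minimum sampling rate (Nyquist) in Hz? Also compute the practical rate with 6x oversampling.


By Nyquist theorem, fs_min = 2 * fmax.
fs_min = 2 * 16000 = 32000 Hz
Practical rate = 6 * fs_min = 6 * 32000 = 192000 Hz

fs_min = 32000 Hz, fs_practical = 192000 Hz


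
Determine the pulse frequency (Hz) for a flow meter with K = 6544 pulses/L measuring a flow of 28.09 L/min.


Frequency = K * Q / 60 (converting L/min to L/s).
f = 6544 * 28.09 / 60
f = 183820.96 / 60
f = 3063.68 Hz

3063.68 Hz


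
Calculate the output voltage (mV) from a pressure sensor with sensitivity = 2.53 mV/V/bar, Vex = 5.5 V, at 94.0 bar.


Output = sensitivity * Vex * P.
Vout = 2.53 * 5.5 * 94.0
Vout = 13.915 * 94.0
Vout = 1308.01 mV

1308.01 mV


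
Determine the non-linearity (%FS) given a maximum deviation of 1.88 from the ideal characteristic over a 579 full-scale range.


Linearity error = (max deviation / full scale) * 100%.
Linearity = (1.88 / 579) * 100
Linearity = 0.325 %FS

0.325 %FS


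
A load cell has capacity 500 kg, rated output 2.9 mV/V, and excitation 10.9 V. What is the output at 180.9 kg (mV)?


Vout = rated_output * Vex * (load / capacity).
Vout = 2.9 * 10.9 * (180.9 / 500)
Vout = 2.9 * 10.9 * 0.3618
Vout = 11.436 mV

11.436 mV


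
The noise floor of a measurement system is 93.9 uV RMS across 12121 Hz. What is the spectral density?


Noise spectral density = Vrms / sqrt(BW).
NSD = 93.9 / sqrt(12121)
NSD = 93.9 / 110.0954
NSD = 0.8529 uV/sqrt(Hz)

0.8529 uV/sqrt(Hz)


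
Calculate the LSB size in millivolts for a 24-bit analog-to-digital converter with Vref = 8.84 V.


The resolution (LSB) of an ADC is Vref / 2^n.
LSB = 8.84 / 2^24
LSB = 8.84 / 16777216
LSB = 5.3e-07 V = 0.00052691 mV

0.00052691 mV


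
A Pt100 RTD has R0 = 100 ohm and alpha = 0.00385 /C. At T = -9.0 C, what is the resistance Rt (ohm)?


The RTD equation: Rt = R0 * (1 + alpha * T).
Rt = 100 * (1 + 0.00385 * -9.0)
Rt = 100 * (1 + -0.03465)
Rt = 100 * 0.96535
Rt = 96.535 ohm

96.535 ohm


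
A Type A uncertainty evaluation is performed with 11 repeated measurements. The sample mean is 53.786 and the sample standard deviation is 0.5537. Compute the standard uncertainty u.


The standard uncertainty for Type A evaluation is u = s / sqrt(n).
u = 0.5537 / sqrt(11)
u = 0.5537 / 3.3166
u = 0.1669

0.1669


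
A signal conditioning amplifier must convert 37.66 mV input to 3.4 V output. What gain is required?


Gain = Vout / Vin (converting to same units).
G = 3.4 V / 37.66 mV
G = 3400.0 mV / 37.66 mV
G = 90.28

90.28


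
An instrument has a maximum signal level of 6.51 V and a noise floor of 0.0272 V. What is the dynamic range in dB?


Dynamic range = 20 * log10(Vmax / Vnoise).
DR = 20 * log10(6.51 / 0.0272)
DR = 20 * log10(239.34)
DR = 47.58 dB

47.58 dB


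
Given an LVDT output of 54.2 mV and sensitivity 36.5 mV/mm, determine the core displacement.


Displacement = Vout / sensitivity.
d = 54.2 / 36.5
d = 1.485 mm

1.485 mm


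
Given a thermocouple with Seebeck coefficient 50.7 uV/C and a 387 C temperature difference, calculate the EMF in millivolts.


The thermocouple output V = sensitivity * dT.
V = 50.7 uV/C * 387 C
V = 19620.9 uV
V = 19.621 mV

19.621 mV


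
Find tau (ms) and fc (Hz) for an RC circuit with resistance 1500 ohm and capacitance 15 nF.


Time constant: tau = R * C.
tau = 1500 * 1.50e-08 = 2.25e-05 s
tau = 0.0225 ms
Cutoff frequency: fc = 1 / (2*pi*R*C).
fc = 1 / (2*pi*2.25e-05) = 7073.55 Hz

tau = 0.0225 ms, fc = 7073.55 Hz


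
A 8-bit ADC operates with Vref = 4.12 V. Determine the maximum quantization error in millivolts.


The maximum quantization error is +/- LSB/2.
LSB = Vref / 2^n = 4.12 / 256 = 0.01609375 V
Max error = LSB / 2 = 0.01609375 / 2 = 0.00804688 V
Max error = 8.0469 mV

8.0469 mV


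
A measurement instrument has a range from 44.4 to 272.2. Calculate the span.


Span = upper range - lower range.
Span = 272.2 - (44.4)
Span = 227.8

227.8


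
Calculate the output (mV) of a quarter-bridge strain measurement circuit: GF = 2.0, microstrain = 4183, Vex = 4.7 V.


Quarter bridge output: Vout = (GF * epsilon * Vex) / 4.
Vout = (2.0 * 4183e-6 * 4.7) / 4
Vout = 0.0393202 / 4 V
Vout = 0.00983005 V = 9.83 mV

9.83 mV


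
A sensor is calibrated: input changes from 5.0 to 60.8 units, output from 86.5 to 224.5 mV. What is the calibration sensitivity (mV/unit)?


Sensitivity = (y2 - y1) / (x2 - x1).
S = (224.5 - 86.5) / (60.8 - 5.0)
S = 138.0 / 55.8
S = 2.4731 mV/unit

2.4731 mV/unit


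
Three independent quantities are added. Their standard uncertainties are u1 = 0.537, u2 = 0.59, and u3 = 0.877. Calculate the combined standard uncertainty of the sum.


For a sum of independent quantities, uc = sqrt(u1^2 + u2^2 + u3^2).
uc = sqrt(0.537^2 + 0.59^2 + 0.877^2)
uc = sqrt(0.288369 + 0.3481 + 0.769129)
uc = 1.1856

1.1856


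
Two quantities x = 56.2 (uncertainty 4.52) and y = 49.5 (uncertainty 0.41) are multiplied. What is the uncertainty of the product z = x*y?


For a product z = x*y, the relative uncertainty is:
uz/z = sqrt((ux/x)^2 + (uy/y)^2)
Relative uncertainties: ux/x = 4.52/56.2 = 0.080427
uy/y = 0.41/49.5 = 0.008283
z = 56.2 * 49.5 = 2781.9
uz = 2781.9 * sqrt(0.080427^2 + 0.008283^2) = 224.923

224.923


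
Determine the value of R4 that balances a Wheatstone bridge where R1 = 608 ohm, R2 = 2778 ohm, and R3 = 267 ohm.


At balance: R1*R4 = R2*R3, so R4 = R2*R3/R1.
R4 = 2778 * 267 / 608
R4 = 741726 / 608
R4 = 1219.94 ohm

1219.94 ohm


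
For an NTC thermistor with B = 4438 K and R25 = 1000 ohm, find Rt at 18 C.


NTC thermistor equation: Rt = R25 * exp(B * (1/T - 1/T25)).
T in Kelvin: 291.15 K, T25 = 298.15 K
1/T - 1/T25 = 1/291.15 - 1/298.15 = 8.064e-05
B * (1/T - 1/T25) = 4438 * 8.064e-05 = 0.3579
Rt = 1000 * exp(0.3579) = 1430.3 ohm

1430.3 ohm


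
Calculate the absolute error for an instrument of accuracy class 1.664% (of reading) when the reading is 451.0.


Absolute error = (accuracy% / 100) * reading.
Error = (1.664 / 100) * 451.0
Error = 0.01664 * 451.0
Error = 7.5046

7.5046


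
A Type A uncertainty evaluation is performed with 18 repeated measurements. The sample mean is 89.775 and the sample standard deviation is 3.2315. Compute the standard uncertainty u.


The standard uncertainty for Type A evaluation is u = s / sqrt(n).
u = 3.2315 / sqrt(18)
u = 3.2315 / 4.2426
u = 0.7617

0.7617


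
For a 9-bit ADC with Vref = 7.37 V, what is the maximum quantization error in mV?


The maximum quantization error is +/- LSB/2.
LSB = Vref / 2^n = 7.37 / 512 = 0.01439453 V
Max error = LSB / 2 = 0.01439453 / 2 = 0.00719727 V
Max error = 7.1973 mV

7.1973 mV


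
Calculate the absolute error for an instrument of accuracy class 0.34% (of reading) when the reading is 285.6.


Absolute error = (accuracy% / 100) * reading.
Error = (0.34 / 100) * 285.6
Error = 0.0034 * 285.6
Error = 0.971

0.971


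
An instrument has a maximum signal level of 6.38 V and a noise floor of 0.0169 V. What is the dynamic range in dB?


Dynamic range = 20 * log10(Vmax / Vnoise).
DR = 20 * log10(6.38 / 0.0169)
DR = 20 * log10(377.51)
DR = 51.54 dB

51.54 dB


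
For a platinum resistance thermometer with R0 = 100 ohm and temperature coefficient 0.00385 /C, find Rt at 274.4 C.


The RTD equation: Rt = R0 * (1 + alpha * T).
Rt = 100 * (1 + 0.00385 * 274.4)
Rt = 100 * (1 + 1.05644)
Rt = 100 * 2.05644
Rt = 205.644 ohm

205.644 ohm


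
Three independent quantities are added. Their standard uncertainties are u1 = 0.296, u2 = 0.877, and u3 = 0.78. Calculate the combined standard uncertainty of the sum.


For a sum of independent quantities, uc = sqrt(u1^2 + u2^2 + u3^2).
uc = sqrt(0.296^2 + 0.877^2 + 0.78^2)
uc = sqrt(0.087616 + 0.769129 + 0.6084)
uc = 1.2104

1.2104


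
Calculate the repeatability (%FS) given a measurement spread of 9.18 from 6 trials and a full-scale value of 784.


Repeatability = (spread / full scale) * 100%.
R = (9.18 / 784) * 100
R = 1.171 %FS

1.171 %FS


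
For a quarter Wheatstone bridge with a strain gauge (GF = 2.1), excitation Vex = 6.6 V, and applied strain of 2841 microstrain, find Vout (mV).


Quarter bridge output: Vout = (GF * epsilon * Vex) / 4.
Vout = (2.1 * 2841e-6 * 6.6) / 4
Vout = 0.03937626 / 4 V
Vout = 0.00984406 V = 9.8441 mV

9.8441 mV


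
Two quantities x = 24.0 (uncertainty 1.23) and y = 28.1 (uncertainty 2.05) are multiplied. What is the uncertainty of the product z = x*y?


For a product z = x*y, the relative uncertainty is:
uz/z = sqrt((ux/x)^2 + (uy/y)^2)
Relative uncertainties: ux/x = 1.23/24.0 = 0.05125
uy/y = 2.05/28.1 = 0.072954
z = 24.0 * 28.1 = 674.4
uz = 674.4 * sqrt(0.05125^2 + 0.072954^2) = 60.127

60.127


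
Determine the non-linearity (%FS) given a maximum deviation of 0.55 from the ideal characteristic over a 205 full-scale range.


Linearity error = (max deviation / full scale) * 100%.
Linearity = (0.55 / 205) * 100
Linearity = 0.268 %FS

0.268 %FS


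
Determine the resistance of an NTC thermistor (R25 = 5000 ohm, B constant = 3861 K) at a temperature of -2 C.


NTC thermistor equation: Rt = R25 * exp(B * (1/T - 1/T25)).
T in Kelvin: 271.15 K, T25 = 298.15 K
1/T - 1/T25 = 1/271.15 - 1/298.15 = 0.00033398
B * (1/T - 1/T25) = 3861 * 0.00033398 = 1.2895
Rt = 5000 * exp(1.2895) = 18154.7 ohm

18154.7 ohm


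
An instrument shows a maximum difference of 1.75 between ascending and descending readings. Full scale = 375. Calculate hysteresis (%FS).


Hysteresis = (max difference / full scale) * 100%.
H = (1.75 / 375) * 100
H = 0.467 %FS

0.467 %FS


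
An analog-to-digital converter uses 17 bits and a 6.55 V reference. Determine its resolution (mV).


The resolution (LSB) of an ADC is Vref / 2^n.
LSB = 6.55 / 2^17
LSB = 6.55 / 131072
LSB = 4.997e-05 V = 0.04997253 mV

0.04997253 mV


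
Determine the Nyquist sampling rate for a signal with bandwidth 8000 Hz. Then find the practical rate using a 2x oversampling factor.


By Nyquist theorem, fs_min = 2 * fmax.
fs_min = 2 * 8000 = 16000 Hz
Practical rate = 2 * fs_min = 2 * 16000 = 32000 Hz

fs_min = 16000 Hz, fs_practical = 32000 Hz


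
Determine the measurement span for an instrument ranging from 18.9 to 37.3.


Span = upper range - lower range.
Span = 37.3 - (18.9)
Span = 18.4

18.4


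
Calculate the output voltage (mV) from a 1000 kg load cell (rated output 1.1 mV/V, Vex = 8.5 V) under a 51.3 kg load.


Vout = rated_output * Vex * (load / capacity).
Vout = 1.1 * 8.5 * (51.3 / 1000)
Vout = 1.1 * 8.5 * 0.0513
Vout = 0.48 mV

0.48 mV


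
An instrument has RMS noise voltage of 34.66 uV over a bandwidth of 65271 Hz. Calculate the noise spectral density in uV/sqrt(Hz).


Noise spectral density = Vrms / sqrt(BW).
NSD = 34.66 / sqrt(65271)
NSD = 34.66 / 255.4819
NSD = 0.1357 uV/sqrt(Hz)

0.1357 uV/sqrt(Hz)


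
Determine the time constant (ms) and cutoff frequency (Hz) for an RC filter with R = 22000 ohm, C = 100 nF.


Time constant: tau = R * C.
tau = 22000 * 1.00e-07 = 0.0022 s
tau = 2.2 ms
Cutoff frequency: fc = 1 / (2*pi*R*C).
fc = 1 / (2*pi*0.0022) = 72.34 Hz

tau = 2.2 ms, fc = 72.34 Hz


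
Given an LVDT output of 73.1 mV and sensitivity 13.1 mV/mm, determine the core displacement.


Displacement = Vout / sensitivity.
d = 73.1 / 13.1
d = 5.58 mm

5.58 mm


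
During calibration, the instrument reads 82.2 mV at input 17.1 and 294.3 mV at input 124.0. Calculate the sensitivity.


Sensitivity = (y2 - y1) / (x2 - x1).
S = (294.3 - 82.2) / (124.0 - 17.1)
S = 212.1 / 106.9
S = 1.9841 mV/unit

1.9841 mV/unit


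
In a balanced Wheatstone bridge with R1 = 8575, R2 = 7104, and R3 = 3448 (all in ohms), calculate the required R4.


At balance: R1*R4 = R2*R3, so R4 = R2*R3/R1.
R4 = 7104 * 3448 / 8575
R4 = 24494592 / 8575
R4 = 2856.51 ohm

2856.51 ohm


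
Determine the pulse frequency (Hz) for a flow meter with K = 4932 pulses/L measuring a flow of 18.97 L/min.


Frequency = K * Q / 60 (converting L/min to L/s).
f = 4932 * 18.97 / 60
f = 93560.04 / 60
f = 1559.33 Hz

1559.33 Hz


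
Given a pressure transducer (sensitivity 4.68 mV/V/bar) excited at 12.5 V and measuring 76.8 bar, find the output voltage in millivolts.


Output = sensitivity * Vex * P.
Vout = 4.68 * 12.5 * 76.8
Vout = 58.5 * 76.8
Vout = 4492.8 mV

4492.8 mV


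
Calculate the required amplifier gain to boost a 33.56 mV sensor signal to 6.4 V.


Gain = Vout / Vin (converting to same units).
G = 6.4 V / 33.56 mV
G = 6400.0 mV / 33.56 mV
G = 190.7

190.7


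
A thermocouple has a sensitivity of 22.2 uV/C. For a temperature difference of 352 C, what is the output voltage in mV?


The thermocouple output V = sensitivity * dT.
V = 22.2 uV/C * 352 C
V = 7814.4 uV
V = 7.814 mV

7.814 mV


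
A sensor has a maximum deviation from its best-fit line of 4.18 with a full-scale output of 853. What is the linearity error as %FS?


Linearity error = (max deviation / full scale) * 100%.
Linearity = (4.18 / 853) * 100
Linearity = 0.49 %FS

0.49 %FS


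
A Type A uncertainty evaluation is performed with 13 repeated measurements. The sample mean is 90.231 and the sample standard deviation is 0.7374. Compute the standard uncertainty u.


The standard uncertainty for Type A evaluation is u = s / sqrt(n).
u = 0.7374 / sqrt(13)
u = 0.7374 / 3.6056
u = 0.2045

0.2045
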